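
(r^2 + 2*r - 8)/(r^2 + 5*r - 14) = (r + 4)/(r + 7)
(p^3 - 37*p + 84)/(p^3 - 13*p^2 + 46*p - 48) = (p^2 + 3*p - 28)/(p^2 - 10*p + 16)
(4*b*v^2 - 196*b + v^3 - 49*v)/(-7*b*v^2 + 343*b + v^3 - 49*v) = (4*b + v)/(-7*b + v)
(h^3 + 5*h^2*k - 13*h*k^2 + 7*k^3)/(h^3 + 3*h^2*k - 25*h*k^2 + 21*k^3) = (h - k)/(h - 3*k)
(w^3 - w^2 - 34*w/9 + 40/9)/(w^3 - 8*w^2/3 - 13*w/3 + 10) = (w - 4/3)/(w - 3)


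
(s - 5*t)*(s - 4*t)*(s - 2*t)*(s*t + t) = s^4*t - 11*s^3*t^2 + s^3*t + 38*s^2*t^3 - 11*s^2*t^2 - 40*s*t^4 + 38*s*t^3 - 40*t^4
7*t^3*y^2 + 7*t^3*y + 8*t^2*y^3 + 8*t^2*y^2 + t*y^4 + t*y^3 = y*(t + y)*(7*t + y)*(t*y + t)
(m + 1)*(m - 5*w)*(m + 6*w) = m^3 + m^2*w + m^2 - 30*m*w^2 + m*w - 30*w^2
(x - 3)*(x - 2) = x^2 - 5*x + 6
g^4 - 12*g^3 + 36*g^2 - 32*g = g*(g - 8)*(g - 2)^2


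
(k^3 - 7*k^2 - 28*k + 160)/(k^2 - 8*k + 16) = (k^2 - 3*k - 40)/(k - 4)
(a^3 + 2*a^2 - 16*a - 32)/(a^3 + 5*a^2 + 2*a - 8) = (a - 4)/(a - 1)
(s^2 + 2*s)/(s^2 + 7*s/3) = 3*(s + 2)/(3*s + 7)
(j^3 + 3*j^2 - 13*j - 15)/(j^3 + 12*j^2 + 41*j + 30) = (j - 3)/(j + 6)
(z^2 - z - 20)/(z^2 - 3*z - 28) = (z - 5)/(z - 7)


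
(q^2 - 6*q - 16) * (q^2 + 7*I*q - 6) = q^4 - 6*q^3 + 7*I*q^3 - 22*q^2 - 42*I*q^2 + 36*q - 112*I*q + 96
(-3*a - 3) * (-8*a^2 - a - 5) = 24*a^3 + 27*a^2 + 18*a + 15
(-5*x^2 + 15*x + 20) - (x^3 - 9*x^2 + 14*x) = -x^3 + 4*x^2 + x + 20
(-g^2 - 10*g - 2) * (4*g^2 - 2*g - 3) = -4*g^4 - 38*g^3 + 15*g^2 + 34*g + 6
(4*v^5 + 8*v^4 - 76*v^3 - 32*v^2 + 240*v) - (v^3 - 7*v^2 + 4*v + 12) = 4*v^5 + 8*v^4 - 77*v^3 - 25*v^2 + 236*v - 12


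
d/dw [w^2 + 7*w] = 2*w + 7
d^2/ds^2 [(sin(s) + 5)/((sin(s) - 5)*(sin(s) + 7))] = (-sin(s)^5 - 18*sin(s)^4 - 238*sin(s)^3 - 760*sin(s)^2 - 1305*sin(s) + 530)/((sin(s) - 5)^3*(sin(s) + 7)^3)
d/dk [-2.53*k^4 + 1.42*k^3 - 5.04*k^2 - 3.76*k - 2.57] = -10.12*k^3 + 4.26*k^2 - 10.08*k - 3.76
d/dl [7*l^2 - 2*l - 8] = 14*l - 2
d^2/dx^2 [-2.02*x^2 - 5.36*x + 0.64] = -4.04000000000000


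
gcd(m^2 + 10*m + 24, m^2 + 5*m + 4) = m + 4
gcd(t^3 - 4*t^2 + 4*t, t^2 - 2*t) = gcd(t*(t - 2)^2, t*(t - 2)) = t^2 - 2*t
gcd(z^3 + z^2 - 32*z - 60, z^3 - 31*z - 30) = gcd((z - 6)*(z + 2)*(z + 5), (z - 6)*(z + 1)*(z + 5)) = z^2 - z - 30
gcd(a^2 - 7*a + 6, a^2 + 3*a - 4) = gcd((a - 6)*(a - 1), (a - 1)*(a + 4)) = a - 1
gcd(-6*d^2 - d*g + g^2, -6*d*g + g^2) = 1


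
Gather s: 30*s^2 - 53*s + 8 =30*s^2 - 53*s + 8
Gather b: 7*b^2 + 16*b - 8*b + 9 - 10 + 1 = 7*b^2 + 8*b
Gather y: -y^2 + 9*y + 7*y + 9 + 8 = -y^2 + 16*y + 17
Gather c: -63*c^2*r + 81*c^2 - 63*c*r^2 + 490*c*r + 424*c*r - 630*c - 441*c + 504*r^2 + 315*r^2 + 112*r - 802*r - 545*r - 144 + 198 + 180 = c^2*(81 - 63*r) + c*(-63*r^2 + 914*r - 1071) + 819*r^2 - 1235*r + 234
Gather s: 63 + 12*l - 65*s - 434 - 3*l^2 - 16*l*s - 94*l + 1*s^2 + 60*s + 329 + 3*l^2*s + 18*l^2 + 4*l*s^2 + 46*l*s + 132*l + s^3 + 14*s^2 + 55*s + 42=15*l^2 + 50*l + s^3 + s^2*(4*l + 15) + s*(3*l^2 + 30*l + 50)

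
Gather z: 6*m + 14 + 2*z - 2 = 6*m + 2*z + 12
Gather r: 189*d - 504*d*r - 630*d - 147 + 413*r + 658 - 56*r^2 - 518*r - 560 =-441*d - 56*r^2 + r*(-504*d - 105) - 49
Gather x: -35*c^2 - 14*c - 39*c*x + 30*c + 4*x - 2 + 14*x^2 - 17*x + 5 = -35*c^2 + 16*c + 14*x^2 + x*(-39*c - 13) + 3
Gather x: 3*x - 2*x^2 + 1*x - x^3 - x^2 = -x^3 - 3*x^2 + 4*x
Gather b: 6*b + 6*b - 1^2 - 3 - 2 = 12*b - 6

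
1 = 1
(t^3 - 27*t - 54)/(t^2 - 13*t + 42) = (t^2 + 6*t + 9)/(t - 7)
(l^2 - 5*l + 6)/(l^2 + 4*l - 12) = (l - 3)/(l + 6)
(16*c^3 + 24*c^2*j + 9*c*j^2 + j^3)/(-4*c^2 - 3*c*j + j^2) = (-16*c^2 - 8*c*j - j^2)/(4*c - j)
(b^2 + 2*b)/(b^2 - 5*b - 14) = b/(b - 7)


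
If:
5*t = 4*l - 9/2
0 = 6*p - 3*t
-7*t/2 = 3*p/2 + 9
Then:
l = -207/136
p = -18/17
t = -36/17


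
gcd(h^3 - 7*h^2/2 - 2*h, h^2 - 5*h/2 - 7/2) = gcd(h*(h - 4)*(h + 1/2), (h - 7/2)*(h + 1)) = 1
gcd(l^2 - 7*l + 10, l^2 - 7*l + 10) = l^2 - 7*l + 10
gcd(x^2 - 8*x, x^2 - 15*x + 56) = x - 8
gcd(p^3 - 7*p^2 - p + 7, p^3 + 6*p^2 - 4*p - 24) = 1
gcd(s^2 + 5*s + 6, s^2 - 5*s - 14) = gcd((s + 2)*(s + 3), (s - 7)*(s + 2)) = s + 2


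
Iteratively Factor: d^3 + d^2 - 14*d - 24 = (d - 4)*(d^2 + 5*d + 6) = (d - 4)*(d + 2)*(d + 3)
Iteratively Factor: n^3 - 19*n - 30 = (n + 3)*(n^2 - 3*n - 10) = (n + 2)*(n + 3)*(n - 5)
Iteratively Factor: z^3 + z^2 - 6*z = (z - 2)*(z^2 + 3*z) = (z - 2)*(z + 3)*(z)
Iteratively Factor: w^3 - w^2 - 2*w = (w + 1)*(w^2 - 2*w) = w*(w + 1)*(w - 2)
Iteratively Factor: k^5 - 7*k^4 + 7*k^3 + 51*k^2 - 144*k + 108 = (k - 3)*(k^4 - 4*k^3 - 5*k^2 + 36*k - 36) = (k - 3)*(k - 2)*(k^3 - 2*k^2 - 9*k + 18) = (k - 3)^2*(k - 2)*(k^2 + k - 6) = (k - 3)^2*(k - 2)*(k + 3)*(k - 2)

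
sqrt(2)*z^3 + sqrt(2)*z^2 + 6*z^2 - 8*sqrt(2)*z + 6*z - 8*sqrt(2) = (z - sqrt(2))*(z + 4*sqrt(2))*(sqrt(2)*z + sqrt(2))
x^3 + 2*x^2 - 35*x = x*(x - 5)*(x + 7)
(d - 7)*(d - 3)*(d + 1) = d^3 - 9*d^2 + 11*d + 21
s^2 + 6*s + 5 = (s + 1)*(s + 5)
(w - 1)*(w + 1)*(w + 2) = w^3 + 2*w^2 - w - 2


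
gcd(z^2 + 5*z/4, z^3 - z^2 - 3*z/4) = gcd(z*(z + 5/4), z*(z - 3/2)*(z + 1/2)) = z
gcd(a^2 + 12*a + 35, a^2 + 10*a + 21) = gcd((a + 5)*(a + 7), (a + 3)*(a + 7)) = a + 7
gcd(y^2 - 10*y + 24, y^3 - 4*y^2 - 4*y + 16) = y - 4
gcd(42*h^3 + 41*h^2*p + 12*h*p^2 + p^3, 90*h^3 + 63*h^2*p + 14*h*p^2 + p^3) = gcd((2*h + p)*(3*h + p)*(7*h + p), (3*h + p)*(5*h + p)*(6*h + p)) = 3*h + p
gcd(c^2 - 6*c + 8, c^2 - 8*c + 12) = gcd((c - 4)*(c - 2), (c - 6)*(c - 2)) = c - 2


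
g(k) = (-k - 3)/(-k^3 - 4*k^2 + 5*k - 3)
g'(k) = (-k - 3)*(3*k^2 + 8*k - 5)/(-k^3 - 4*k^2 + 5*k - 3)^2 - 1/(-k^3 - 4*k^2 + 5*k - 3)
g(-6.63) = 0.05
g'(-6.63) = 0.03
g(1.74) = 0.41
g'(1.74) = -0.54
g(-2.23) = 0.03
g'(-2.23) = 0.06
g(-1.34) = 0.11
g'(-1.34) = 0.15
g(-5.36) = 0.25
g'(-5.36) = 0.94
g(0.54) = 2.18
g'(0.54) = 0.35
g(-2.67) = 0.01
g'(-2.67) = 0.04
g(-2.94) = 0.00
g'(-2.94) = 0.04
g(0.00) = 1.00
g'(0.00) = 2.00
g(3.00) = 0.12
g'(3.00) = -0.09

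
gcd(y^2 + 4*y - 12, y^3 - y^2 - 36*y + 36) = y + 6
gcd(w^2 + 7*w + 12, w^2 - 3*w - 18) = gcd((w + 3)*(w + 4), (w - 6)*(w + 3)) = w + 3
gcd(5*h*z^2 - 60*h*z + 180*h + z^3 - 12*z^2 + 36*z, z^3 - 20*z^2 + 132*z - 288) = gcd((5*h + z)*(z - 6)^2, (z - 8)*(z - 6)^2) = z^2 - 12*z + 36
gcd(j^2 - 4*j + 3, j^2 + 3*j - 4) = j - 1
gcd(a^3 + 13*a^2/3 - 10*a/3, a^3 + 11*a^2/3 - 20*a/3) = a^2 + 5*a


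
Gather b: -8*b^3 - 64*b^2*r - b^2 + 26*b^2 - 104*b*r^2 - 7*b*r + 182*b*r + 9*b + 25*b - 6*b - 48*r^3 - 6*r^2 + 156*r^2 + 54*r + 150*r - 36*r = -8*b^3 + b^2*(25 - 64*r) + b*(-104*r^2 + 175*r + 28) - 48*r^3 + 150*r^2 + 168*r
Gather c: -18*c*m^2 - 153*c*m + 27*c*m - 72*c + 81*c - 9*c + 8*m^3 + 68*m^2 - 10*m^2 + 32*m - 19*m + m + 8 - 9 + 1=c*(-18*m^2 - 126*m) + 8*m^3 + 58*m^2 + 14*m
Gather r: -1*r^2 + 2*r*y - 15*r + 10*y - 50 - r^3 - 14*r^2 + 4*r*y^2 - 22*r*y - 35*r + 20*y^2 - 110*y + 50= -r^3 - 15*r^2 + r*(4*y^2 - 20*y - 50) + 20*y^2 - 100*y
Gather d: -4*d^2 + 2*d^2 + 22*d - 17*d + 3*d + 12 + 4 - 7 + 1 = -2*d^2 + 8*d + 10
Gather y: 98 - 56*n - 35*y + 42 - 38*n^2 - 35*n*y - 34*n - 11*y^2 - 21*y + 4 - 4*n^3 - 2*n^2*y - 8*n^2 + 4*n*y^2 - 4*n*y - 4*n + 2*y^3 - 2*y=-4*n^3 - 46*n^2 - 94*n + 2*y^3 + y^2*(4*n - 11) + y*(-2*n^2 - 39*n - 58) + 144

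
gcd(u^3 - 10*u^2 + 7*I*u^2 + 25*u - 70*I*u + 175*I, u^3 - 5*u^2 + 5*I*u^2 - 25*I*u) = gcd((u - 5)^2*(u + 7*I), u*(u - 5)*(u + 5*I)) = u - 5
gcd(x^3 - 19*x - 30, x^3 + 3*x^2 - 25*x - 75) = x^2 - 2*x - 15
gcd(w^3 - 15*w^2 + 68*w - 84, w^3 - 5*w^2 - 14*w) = w - 7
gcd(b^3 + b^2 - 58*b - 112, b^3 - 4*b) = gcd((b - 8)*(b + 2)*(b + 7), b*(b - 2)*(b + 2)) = b + 2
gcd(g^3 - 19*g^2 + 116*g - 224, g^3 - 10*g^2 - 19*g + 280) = g^2 - 15*g + 56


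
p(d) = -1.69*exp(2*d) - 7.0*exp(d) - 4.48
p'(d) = -3.38*exp(2*d) - 7.0*exp(d)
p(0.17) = -15.15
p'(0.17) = -13.05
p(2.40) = -286.99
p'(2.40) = -487.87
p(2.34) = -259.28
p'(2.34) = -436.93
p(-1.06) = -7.11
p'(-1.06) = -2.83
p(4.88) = -30207.90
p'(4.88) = -59485.43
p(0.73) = -26.28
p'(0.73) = -29.08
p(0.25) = -16.25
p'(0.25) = -14.56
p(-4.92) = -4.53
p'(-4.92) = -0.05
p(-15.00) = -4.48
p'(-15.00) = 0.00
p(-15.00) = -4.48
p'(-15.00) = 0.00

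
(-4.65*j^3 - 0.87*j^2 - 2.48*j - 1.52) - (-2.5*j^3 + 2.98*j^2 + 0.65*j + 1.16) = -2.15*j^3 - 3.85*j^2 - 3.13*j - 2.68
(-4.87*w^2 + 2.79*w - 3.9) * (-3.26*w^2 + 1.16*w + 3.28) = 15.8762*w^4 - 14.7446*w^3 - 0.023200000000001*w^2 + 4.6272*w - 12.792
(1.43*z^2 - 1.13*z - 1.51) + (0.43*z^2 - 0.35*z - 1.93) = 1.86*z^2 - 1.48*z - 3.44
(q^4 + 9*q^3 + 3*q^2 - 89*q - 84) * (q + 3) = q^5 + 12*q^4 + 30*q^3 - 80*q^2 - 351*q - 252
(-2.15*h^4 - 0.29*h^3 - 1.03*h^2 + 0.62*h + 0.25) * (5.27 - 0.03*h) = 0.0645*h^5 - 11.3218*h^4 - 1.4974*h^3 - 5.4467*h^2 + 3.2599*h + 1.3175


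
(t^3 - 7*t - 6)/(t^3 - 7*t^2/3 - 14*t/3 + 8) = 3*(t + 1)/(3*t - 4)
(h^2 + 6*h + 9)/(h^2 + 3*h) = (h + 3)/h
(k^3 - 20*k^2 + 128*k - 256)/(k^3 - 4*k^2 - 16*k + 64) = (k^2 - 16*k + 64)/(k^2 - 16)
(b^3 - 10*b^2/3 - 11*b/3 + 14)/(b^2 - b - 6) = b - 7/3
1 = 1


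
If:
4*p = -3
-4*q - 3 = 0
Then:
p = -3/4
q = -3/4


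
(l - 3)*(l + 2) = l^2 - l - 6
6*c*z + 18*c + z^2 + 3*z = (6*c + z)*(z + 3)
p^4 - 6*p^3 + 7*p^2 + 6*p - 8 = (p - 4)*(p - 2)*(p - 1)*(p + 1)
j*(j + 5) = j^2 + 5*j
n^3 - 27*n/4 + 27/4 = (n - 3/2)^2*(n + 3)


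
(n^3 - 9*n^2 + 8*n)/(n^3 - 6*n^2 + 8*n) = (n^2 - 9*n + 8)/(n^2 - 6*n + 8)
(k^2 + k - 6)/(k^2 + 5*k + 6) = (k - 2)/(k + 2)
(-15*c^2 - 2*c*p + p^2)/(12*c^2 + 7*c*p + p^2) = (-5*c + p)/(4*c + p)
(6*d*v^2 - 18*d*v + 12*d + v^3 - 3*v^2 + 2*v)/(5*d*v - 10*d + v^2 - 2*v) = (6*d*v - 6*d + v^2 - v)/(5*d + v)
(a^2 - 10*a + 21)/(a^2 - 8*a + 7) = (a - 3)/(a - 1)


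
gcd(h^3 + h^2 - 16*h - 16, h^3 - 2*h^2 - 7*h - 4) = h^2 - 3*h - 4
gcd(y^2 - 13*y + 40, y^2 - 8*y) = y - 8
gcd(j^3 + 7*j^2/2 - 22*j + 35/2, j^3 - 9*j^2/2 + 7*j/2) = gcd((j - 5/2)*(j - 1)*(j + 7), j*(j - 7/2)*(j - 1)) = j - 1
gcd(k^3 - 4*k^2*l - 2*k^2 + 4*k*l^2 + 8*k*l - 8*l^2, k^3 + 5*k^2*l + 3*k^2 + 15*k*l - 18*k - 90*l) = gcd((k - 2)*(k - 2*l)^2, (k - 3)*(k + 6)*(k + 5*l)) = 1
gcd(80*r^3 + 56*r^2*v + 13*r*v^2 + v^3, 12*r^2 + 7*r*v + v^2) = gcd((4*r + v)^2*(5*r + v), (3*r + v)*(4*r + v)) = 4*r + v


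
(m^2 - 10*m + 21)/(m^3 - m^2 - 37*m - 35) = (m - 3)/(m^2 + 6*m + 5)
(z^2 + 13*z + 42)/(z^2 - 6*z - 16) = (z^2 + 13*z + 42)/(z^2 - 6*z - 16)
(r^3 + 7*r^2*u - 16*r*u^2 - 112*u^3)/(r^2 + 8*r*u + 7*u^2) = (r^2 - 16*u^2)/(r + u)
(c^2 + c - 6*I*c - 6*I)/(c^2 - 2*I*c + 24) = (c + 1)/(c + 4*I)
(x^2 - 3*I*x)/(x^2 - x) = (x - 3*I)/(x - 1)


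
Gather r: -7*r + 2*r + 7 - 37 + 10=-5*r - 20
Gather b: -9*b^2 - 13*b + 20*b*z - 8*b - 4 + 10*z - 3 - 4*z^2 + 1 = -9*b^2 + b*(20*z - 21) - 4*z^2 + 10*z - 6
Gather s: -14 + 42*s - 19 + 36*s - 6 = 78*s - 39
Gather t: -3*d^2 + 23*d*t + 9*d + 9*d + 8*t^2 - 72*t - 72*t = -3*d^2 + 18*d + 8*t^2 + t*(23*d - 144)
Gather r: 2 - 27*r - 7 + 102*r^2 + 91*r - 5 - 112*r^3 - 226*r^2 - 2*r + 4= -112*r^3 - 124*r^2 + 62*r - 6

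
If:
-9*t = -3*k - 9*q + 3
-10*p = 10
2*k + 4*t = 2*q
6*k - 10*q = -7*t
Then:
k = 13/40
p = -1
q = 1/8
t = -1/10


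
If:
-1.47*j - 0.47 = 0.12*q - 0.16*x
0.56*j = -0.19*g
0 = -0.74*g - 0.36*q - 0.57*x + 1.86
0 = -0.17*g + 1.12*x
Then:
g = 1.36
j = -0.46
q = 2.03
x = 0.21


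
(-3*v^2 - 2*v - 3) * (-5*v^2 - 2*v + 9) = 15*v^4 + 16*v^3 - 8*v^2 - 12*v - 27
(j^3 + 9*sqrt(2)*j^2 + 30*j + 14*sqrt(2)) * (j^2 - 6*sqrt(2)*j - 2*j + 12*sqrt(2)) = j^5 - 2*j^4 + 3*sqrt(2)*j^4 - 78*j^3 - 6*sqrt(2)*j^3 - 166*sqrt(2)*j^2 + 156*j^2 - 168*j + 332*sqrt(2)*j + 336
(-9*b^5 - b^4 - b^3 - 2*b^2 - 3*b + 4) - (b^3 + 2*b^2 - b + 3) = -9*b^5 - b^4 - 2*b^3 - 4*b^2 - 2*b + 1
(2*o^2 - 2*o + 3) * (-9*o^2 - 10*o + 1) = -18*o^4 - 2*o^3 - 5*o^2 - 32*o + 3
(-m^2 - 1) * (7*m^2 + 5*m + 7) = -7*m^4 - 5*m^3 - 14*m^2 - 5*m - 7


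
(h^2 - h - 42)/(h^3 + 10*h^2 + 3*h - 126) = (h - 7)/(h^2 + 4*h - 21)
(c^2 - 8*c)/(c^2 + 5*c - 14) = c*(c - 8)/(c^2 + 5*c - 14)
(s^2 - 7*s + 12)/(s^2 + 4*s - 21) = (s - 4)/(s + 7)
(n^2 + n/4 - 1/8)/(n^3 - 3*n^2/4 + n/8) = (2*n + 1)/(n*(2*n - 1))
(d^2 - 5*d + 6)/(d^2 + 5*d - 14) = (d - 3)/(d + 7)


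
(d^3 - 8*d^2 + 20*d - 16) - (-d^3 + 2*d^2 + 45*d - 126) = 2*d^3 - 10*d^2 - 25*d + 110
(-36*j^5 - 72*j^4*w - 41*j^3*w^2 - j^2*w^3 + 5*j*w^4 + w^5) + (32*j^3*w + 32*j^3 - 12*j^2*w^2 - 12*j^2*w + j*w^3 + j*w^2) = -36*j^5 - 72*j^4*w - 41*j^3*w^2 + 32*j^3*w + 32*j^3 - j^2*w^3 - 12*j^2*w^2 - 12*j^2*w + 5*j*w^4 + j*w^3 + j*w^2 + w^5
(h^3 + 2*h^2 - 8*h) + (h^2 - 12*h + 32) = h^3 + 3*h^2 - 20*h + 32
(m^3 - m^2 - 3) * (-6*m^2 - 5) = -6*m^5 + 6*m^4 - 5*m^3 + 23*m^2 + 15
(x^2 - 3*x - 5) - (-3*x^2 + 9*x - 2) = 4*x^2 - 12*x - 3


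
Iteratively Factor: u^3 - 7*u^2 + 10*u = (u)*(u^2 - 7*u + 10) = u*(u - 5)*(u - 2)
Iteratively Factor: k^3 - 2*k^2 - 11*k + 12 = (k - 4)*(k^2 + 2*k - 3) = (k - 4)*(k - 1)*(k + 3)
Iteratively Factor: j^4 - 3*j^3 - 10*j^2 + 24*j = (j - 4)*(j^3 + j^2 - 6*j) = (j - 4)*(j + 3)*(j^2 - 2*j) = (j - 4)*(j - 2)*(j + 3)*(j)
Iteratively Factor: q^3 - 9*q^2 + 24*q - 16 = (q - 1)*(q^2 - 8*q + 16) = (q - 4)*(q - 1)*(q - 4)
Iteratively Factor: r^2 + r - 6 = (r + 3)*(r - 2)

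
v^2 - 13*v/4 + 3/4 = (v - 3)*(v - 1/4)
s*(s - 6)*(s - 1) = s^3 - 7*s^2 + 6*s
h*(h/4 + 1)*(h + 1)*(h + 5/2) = h^4/4 + 15*h^3/8 + 33*h^2/8 + 5*h/2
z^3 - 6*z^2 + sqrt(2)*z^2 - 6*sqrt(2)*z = z*(z - 6)*(z + sqrt(2))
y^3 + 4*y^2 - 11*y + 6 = (y - 1)^2*(y + 6)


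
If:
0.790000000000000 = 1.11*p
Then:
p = 0.71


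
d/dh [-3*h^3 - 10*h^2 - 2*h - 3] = -9*h^2 - 20*h - 2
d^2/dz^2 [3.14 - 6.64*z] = 0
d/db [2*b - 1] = 2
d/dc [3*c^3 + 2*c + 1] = 9*c^2 + 2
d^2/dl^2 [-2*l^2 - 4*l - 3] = -4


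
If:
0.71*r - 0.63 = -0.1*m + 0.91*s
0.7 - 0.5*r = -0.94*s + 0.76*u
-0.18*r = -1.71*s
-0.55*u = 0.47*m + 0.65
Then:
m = -1.66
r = 1.30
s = 0.14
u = 0.24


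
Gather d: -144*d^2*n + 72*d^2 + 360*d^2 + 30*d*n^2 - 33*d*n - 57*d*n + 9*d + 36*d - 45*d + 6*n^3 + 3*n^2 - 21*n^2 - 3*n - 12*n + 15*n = d^2*(432 - 144*n) + d*(30*n^2 - 90*n) + 6*n^3 - 18*n^2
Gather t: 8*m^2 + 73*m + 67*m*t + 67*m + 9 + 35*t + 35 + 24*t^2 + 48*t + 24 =8*m^2 + 140*m + 24*t^2 + t*(67*m + 83) + 68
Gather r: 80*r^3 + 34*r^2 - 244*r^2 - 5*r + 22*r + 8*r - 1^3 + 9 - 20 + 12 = 80*r^3 - 210*r^2 + 25*r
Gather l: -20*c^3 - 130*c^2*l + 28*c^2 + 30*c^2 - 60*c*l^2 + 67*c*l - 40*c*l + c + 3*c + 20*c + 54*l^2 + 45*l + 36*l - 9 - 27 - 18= -20*c^3 + 58*c^2 + 24*c + l^2*(54 - 60*c) + l*(-130*c^2 + 27*c + 81) - 54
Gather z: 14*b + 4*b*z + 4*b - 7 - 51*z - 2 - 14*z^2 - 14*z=18*b - 14*z^2 + z*(4*b - 65) - 9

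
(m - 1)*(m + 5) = m^2 + 4*m - 5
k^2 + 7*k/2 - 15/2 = (k - 3/2)*(k + 5)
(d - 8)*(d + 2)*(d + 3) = d^3 - 3*d^2 - 34*d - 48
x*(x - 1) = x^2 - x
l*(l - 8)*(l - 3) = l^3 - 11*l^2 + 24*l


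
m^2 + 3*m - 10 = (m - 2)*(m + 5)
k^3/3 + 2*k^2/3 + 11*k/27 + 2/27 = (k/3 + 1/3)*(k + 1/3)*(k + 2/3)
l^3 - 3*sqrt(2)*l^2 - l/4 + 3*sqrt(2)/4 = (l - 1/2)*(l + 1/2)*(l - 3*sqrt(2))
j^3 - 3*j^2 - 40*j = j*(j - 8)*(j + 5)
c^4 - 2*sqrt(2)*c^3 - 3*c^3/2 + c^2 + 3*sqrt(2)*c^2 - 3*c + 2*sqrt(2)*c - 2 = (c - 2)*(c + 1/2)*(c - sqrt(2))^2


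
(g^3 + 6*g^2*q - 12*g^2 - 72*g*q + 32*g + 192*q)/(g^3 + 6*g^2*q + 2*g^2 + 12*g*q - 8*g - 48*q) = (g^2 - 12*g + 32)/(g^2 + 2*g - 8)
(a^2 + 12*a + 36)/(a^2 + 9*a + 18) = (a + 6)/(a + 3)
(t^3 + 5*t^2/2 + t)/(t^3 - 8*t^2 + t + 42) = t*(2*t + 1)/(2*(t^2 - 10*t + 21))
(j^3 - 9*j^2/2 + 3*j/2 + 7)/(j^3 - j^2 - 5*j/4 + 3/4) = 2*(2*j^2 - 11*j + 14)/(4*j^2 - 8*j + 3)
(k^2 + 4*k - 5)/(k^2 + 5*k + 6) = (k^2 + 4*k - 5)/(k^2 + 5*k + 6)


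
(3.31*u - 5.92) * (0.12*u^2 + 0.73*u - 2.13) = 0.3972*u^3 + 1.7059*u^2 - 11.3719*u + 12.6096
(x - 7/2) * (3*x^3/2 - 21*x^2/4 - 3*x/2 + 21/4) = 3*x^4/2 - 21*x^3/2 + 135*x^2/8 + 21*x/2 - 147/8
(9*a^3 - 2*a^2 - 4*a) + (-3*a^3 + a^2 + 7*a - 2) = 6*a^3 - a^2 + 3*a - 2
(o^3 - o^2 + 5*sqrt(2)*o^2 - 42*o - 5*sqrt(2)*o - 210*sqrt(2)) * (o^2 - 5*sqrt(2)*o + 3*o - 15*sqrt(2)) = o^5 + 2*o^4 - 95*o^3 - 226*o^2 + 2250*o + 6300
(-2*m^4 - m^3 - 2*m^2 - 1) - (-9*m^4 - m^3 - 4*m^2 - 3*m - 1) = 7*m^4 + 2*m^2 + 3*m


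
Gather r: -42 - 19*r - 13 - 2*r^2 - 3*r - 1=-2*r^2 - 22*r - 56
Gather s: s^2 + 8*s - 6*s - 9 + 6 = s^2 + 2*s - 3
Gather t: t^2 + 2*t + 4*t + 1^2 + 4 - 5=t^2 + 6*t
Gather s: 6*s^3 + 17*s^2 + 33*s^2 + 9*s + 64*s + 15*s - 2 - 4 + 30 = 6*s^3 + 50*s^2 + 88*s + 24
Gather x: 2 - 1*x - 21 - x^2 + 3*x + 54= -x^2 + 2*x + 35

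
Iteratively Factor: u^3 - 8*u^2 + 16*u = (u - 4)*(u^2 - 4*u) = u*(u - 4)*(u - 4)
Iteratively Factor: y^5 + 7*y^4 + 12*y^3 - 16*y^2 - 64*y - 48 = (y + 2)*(y^4 + 5*y^3 + 2*y^2 - 20*y - 24) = (y + 2)^2*(y^3 + 3*y^2 - 4*y - 12) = (y - 2)*(y + 2)^2*(y^2 + 5*y + 6) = (y - 2)*(y + 2)^2*(y + 3)*(y + 2)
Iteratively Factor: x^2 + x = (x + 1)*(x)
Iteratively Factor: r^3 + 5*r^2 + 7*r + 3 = (r + 1)*(r^2 + 4*r + 3) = (r + 1)^2*(r + 3)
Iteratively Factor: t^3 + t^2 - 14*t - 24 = (t - 4)*(t^2 + 5*t + 6) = (t - 4)*(t + 3)*(t + 2)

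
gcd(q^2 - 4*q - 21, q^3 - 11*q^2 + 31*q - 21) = q - 7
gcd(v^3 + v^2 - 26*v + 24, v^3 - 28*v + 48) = v^2 + 2*v - 24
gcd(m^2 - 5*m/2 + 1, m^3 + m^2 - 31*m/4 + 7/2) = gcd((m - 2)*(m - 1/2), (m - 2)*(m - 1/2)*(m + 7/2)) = m^2 - 5*m/2 + 1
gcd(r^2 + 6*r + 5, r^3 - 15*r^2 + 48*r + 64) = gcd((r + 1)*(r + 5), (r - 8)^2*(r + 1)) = r + 1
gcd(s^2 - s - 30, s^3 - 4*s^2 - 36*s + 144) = s - 6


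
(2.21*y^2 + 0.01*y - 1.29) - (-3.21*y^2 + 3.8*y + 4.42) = 5.42*y^2 - 3.79*y - 5.71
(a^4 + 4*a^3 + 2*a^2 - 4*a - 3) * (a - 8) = a^5 - 4*a^4 - 30*a^3 - 20*a^2 + 29*a + 24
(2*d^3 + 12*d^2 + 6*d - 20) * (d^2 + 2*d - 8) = 2*d^5 + 16*d^4 + 14*d^3 - 104*d^2 - 88*d + 160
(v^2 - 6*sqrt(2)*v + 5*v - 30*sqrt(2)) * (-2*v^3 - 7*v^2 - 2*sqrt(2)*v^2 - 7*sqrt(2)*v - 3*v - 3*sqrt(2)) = -2*v^5 - 17*v^4 + 10*sqrt(2)*v^4 - 14*v^3 + 85*sqrt(2)*v^3 + 189*v^2 + 190*sqrt(2)*v^2 + 75*sqrt(2)*v + 456*v + 180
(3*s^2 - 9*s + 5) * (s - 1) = 3*s^3 - 12*s^2 + 14*s - 5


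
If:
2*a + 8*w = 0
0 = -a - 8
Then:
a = -8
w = 2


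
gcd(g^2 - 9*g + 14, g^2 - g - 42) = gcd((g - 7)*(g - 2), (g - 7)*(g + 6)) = g - 7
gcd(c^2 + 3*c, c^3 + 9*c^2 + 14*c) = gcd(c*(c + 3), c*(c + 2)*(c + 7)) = c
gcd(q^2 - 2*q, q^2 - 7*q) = q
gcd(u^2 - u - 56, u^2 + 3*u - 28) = u + 7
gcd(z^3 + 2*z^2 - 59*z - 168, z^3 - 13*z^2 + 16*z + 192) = z^2 - 5*z - 24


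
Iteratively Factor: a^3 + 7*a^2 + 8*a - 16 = (a + 4)*(a^2 + 3*a - 4) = (a - 1)*(a + 4)*(a + 4)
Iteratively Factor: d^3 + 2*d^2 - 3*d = (d + 3)*(d^2 - d) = (d - 1)*(d + 3)*(d)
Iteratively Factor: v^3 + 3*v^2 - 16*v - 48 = (v + 3)*(v^2 - 16) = (v - 4)*(v + 3)*(v + 4)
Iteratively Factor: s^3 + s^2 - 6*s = (s - 2)*(s^2 + 3*s) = s*(s - 2)*(s + 3)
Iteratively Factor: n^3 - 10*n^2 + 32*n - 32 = (n - 2)*(n^2 - 8*n + 16) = (n - 4)*(n - 2)*(n - 4)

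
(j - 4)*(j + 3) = j^2 - j - 12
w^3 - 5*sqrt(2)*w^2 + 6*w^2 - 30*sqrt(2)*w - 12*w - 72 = (w + 6)*(w - 6*sqrt(2))*(w + sqrt(2))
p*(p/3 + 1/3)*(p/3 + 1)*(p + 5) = p^4/9 + p^3 + 23*p^2/9 + 5*p/3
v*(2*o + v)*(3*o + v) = 6*o^2*v + 5*o*v^2 + v^3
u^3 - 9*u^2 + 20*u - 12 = (u - 6)*(u - 2)*(u - 1)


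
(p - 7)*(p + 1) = p^2 - 6*p - 7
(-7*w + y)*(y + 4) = -7*w*y - 28*w + y^2 + 4*y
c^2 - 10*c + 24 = (c - 6)*(c - 4)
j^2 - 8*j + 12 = (j - 6)*(j - 2)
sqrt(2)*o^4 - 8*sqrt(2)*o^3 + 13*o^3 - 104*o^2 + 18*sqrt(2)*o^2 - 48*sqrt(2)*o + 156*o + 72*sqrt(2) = (o - 6)*(o - 2)*(o + 6*sqrt(2))*(sqrt(2)*o + 1)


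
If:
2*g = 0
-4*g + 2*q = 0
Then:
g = 0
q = 0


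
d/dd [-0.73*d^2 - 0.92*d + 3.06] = -1.46*d - 0.92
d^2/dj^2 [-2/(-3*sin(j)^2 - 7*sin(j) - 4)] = 2*(-36*sin(j)^3 - 27*sin(j)^2 + 80*sin(j) + 74)/((sin(j) + 1)^2*(3*sin(j) + 4)^3)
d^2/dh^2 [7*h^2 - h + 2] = 14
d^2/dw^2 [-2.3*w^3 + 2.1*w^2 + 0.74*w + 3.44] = 4.2 - 13.8*w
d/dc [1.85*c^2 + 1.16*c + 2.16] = 3.7*c + 1.16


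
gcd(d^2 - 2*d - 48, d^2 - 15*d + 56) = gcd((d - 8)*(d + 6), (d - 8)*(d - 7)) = d - 8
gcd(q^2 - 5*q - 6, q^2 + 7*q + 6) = q + 1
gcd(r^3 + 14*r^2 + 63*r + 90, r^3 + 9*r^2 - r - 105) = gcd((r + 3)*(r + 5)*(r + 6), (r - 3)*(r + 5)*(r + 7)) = r + 5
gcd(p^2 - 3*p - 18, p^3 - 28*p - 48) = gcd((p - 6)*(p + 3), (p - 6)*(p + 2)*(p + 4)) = p - 6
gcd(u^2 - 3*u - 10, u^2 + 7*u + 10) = u + 2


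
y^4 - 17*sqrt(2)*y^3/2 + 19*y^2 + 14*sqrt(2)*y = y*(y - 7*sqrt(2))*(y - 2*sqrt(2))*(y + sqrt(2)/2)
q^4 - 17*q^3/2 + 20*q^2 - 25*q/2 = q*(q - 5)*(q - 5/2)*(q - 1)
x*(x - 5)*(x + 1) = x^3 - 4*x^2 - 5*x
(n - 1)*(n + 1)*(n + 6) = n^3 + 6*n^2 - n - 6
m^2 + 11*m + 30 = (m + 5)*(m + 6)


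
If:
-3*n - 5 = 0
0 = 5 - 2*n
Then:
No Solution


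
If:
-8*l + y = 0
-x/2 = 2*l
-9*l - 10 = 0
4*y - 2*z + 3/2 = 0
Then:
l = -10/9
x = 40/9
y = -80/9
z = -613/36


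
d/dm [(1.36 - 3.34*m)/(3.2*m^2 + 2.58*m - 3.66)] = (10.688*m^2 - 8.704*m + 8.7156)/(10.24*m^4 + 16.512*m^3 - 16.7676*m^2 - 18.8856*m + 13.3956)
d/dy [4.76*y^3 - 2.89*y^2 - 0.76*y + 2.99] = 14.28*y^2 - 5.78*y - 0.76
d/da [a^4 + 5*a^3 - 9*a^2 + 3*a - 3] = 4*a^3 + 15*a^2 - 18*a + 3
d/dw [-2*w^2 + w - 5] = 1 - 4*w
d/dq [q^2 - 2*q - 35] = 2*q - 2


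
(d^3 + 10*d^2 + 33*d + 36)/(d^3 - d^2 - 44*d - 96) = (d + 3)/(d - 8)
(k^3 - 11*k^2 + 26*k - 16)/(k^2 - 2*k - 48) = (k^2 - 3*k + 2)/(k + 6)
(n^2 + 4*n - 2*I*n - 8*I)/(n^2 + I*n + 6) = (n + 4)/(n + 3*I)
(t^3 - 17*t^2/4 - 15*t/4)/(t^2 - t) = (4*t^2 - 17*t - 15)/(4*(t - 1))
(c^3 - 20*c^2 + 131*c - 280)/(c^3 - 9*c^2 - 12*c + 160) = (c - 7)/(c + 4)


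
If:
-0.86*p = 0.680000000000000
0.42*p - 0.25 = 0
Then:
No Solution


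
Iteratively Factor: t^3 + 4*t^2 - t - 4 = (t + 1)*(t^2 + 3*t - 4) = (t + 1)*(t + 4)*(t - 1)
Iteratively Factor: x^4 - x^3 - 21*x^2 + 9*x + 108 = (x + 3)*(x^3 - 4*x^2 - 9*x + 36) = (x + 3)^2*(x^2 - 7*x + 12) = (x - 4)*(x + 3)^2*(x - 3)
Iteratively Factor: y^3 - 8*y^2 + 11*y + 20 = (y - 5)*(y^2 - 3*y - 4) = (y - 5)*(y + 1)*(y - 4)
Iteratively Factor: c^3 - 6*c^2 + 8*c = (c)*(c^2 - 6*c + 8) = c*(c - 4)*(c - 2)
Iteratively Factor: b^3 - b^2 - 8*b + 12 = (b - 2)*(b^2 + b - 6) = (b - 2)^2*(b + 3)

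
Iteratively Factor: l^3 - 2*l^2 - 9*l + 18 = (l + 3)*(l^2 - 5*l + 6) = (l - 2)*(l + 3)*(l - 3)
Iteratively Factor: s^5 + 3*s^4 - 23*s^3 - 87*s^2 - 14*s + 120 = (s + 4)*(s^4 - s^3 - 19*s^2 - 11*s + 30) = (s + 3)*(s + 4)*(s^3 - 4*s^2 - 7*s + 10) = (s + 2)*(s + 3)*(s + 4)*(s^2 - 6*s + 5) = (s - 5)*(s + 2)*(s + 3)*(s + 4)*(s - 1)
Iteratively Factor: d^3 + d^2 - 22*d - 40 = (d + 4)*(d^2 - 3*d - 10) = (d - 5)*(d + 4)*(d + 2)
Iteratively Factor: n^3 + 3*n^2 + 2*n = (n + 1)*(n^2 + 2*n) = (n + 1)*(n + 2)*(n)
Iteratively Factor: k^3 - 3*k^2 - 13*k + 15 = (k - 1)*(k^2 - 2*k - 15) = (k - 1)*(k + 3)*(k - 5)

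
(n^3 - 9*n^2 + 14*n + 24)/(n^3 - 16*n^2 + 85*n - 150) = (n^2 - 3*n - 4)/(n^2 - 10*n + 25)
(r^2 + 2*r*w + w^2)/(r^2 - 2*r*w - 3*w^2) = (r + w)/(r - 3*w)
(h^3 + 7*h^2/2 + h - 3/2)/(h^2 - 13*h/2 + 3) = (h^2 + 4*h + 3)/(h - 6)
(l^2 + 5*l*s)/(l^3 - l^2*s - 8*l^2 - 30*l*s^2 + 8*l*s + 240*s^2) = l/(l^2 - 6*l*s - 8*l + 48*s)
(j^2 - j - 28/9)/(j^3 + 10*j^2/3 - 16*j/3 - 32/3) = (j - 7/3)/(j^2 + 2*j - 8)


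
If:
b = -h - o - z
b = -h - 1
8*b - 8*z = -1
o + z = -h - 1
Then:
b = 1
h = -2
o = -1/8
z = 9/8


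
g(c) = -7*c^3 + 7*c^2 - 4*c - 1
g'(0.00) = -4.00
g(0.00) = -1.00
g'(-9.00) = -1831.00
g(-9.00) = 5705.00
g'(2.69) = -118.30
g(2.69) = -97.36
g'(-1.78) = -95.46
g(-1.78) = 67.78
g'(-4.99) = -596.76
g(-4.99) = 1063.02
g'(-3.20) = -263.84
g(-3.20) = 312.86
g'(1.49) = -29.76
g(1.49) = -14.57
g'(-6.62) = -1016.99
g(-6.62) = 2363.07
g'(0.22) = -1.94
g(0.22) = -1.62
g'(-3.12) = -252.10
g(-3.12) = 292.22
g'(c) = -21*c^2 + 14*c - 4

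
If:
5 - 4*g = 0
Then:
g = 5/4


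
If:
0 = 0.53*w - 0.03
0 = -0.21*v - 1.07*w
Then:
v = -0.29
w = 0.06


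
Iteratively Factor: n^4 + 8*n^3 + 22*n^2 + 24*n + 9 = (n + 3)*(n^3 + 5*n^2 + 7*n + 3) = (n + 3)^2*(n^2 + 2*n + 1) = (n + 1)*(n + 3)^2*(n + 1)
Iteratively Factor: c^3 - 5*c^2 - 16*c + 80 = (c - 4)*(c^2 - c - 20) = (c - 5)*(c - 4)*(c + 4)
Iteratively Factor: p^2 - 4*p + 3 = (p - 1)*(p - 3)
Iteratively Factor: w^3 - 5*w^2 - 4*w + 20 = (w - 5)*(w^2 - 4) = (w - 5)*(w - 2)*(w + 2)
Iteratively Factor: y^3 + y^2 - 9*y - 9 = (y + 3)*(y^2 - 2*y - 3) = (y - 3)*(y + 3)*(y + 1)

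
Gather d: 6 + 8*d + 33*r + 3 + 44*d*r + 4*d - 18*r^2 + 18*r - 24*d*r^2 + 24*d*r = d*(-24*r^2 + 68*r + 12) - 18*r^2 + 51*r + 9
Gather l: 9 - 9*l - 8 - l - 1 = -10*l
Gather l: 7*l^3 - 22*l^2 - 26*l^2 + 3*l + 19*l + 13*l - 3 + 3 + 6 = 7*l^3 - 48*l^2 + 35*l + 6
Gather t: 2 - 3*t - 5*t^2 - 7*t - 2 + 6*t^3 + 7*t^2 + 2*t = 6*t^3 + 2*t^2 - 8*t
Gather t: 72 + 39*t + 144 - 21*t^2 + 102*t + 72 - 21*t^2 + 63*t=-42*t^2 + 204*t + 288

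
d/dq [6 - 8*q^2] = -16*q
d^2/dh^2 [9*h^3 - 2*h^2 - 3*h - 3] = 54*h - 4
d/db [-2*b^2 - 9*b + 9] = -4*b - 9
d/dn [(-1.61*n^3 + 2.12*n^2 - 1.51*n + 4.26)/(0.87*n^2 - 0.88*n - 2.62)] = (-1.4007*n^4 + 2.8336*n^3 + 12.1027*n^2 - 18.5212*n + 7.705)/(0.7569*n^4 - 1.5312*n^3 - 3.7844*n^2 + 4.6112*n + 6.8644)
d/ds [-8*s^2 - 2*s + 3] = -16*s - 2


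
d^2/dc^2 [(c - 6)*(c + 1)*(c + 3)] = 6*c - 4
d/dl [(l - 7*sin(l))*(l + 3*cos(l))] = -(l - 7*sin(l))*(3*sin(l) - 1) - (l + 3*cos(l))*(7*cos(l) - 1)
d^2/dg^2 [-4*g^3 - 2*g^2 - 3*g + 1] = -24*g - 4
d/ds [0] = 0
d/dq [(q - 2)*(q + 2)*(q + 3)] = 3*q^2 + 6*q - 4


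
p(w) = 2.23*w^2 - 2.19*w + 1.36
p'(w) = 4.46*w - 2.19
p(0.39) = 0.85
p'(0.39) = -0.45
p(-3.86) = 43.04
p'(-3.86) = -19.41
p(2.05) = 6.24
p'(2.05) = 6.95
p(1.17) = 1.85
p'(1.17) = 3.03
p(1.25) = 2.11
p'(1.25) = 3.38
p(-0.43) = 2.71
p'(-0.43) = -4.11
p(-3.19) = 31.04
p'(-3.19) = -16.42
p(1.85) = 4.94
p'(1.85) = 6.06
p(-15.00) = 535.96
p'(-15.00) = -69.09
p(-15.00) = 535.96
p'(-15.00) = -69.09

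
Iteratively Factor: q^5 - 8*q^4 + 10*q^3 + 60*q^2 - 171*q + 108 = (q + 3)*(q^4 - 11*q^3 + 43*q^2 - 69*q + 36) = (q - 4)*(q + 3)*(q^3 - 7*q^2 + 15*q - 9) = (q - 4)*(q - 1)*(q + 3)*(q^2 - 6*q + 9) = (q - 4)*(q - 3)*(q - 1)*(q + 3)*(q - 3)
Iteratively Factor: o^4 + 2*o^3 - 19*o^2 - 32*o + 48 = (o - 4)*(o^3 + 6*o^2 + 5*o - 12) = (o - 4)*(o + 3)*(o^2 + 3*o - 4) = (o - 4)*(o - 1)*(o + 3)*(o + 4)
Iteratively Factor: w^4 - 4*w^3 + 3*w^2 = (w - 1)*(w^3 - 3*w^2) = (w - 3)*(w - 1)*(w^2) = w*(w - 3)*(w - 1)*(w)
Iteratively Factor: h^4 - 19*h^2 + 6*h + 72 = (h - 3)*(h^3 + 3*h^2 - 10*h - 24) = (h - 3)*(h + 4)*(h^2 - h - 6) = (h - 3)^2*(h + 4)*(h + 2)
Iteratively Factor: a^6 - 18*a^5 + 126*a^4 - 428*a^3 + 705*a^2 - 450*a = (a - 5)*(a^5 - 13*a^4 + 61*a^3 - 123*a^2 + 90*a) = (a - 5)*(a - 3)*(a^4 - 10*a^3 + 31*a^2 - 30*a) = (a - 5)^2*(a - 3)*(a^3 - 5*a^2 + 6*a) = (a - 5)^2*(a - 3)^2*(a^2 - 2*a) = (a - 5)^2*(a - 3)^2*(a - 2)*(a)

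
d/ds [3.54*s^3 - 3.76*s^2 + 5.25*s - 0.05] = 10.62*s^2 - 7.52*s + 5.25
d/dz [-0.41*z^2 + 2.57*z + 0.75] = 2.57 - 0.82*z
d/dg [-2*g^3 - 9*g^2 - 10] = 6*g*(-g - 3)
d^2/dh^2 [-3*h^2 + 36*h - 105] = -6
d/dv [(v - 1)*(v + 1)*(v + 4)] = 3*v^2 + 8*v - 1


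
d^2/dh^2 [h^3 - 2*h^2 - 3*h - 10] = 6*h - 4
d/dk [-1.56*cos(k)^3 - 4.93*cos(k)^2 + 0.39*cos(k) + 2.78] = (4.68*cos(k)^2 + 9.86*cos(k) - 0.39)*sin(k)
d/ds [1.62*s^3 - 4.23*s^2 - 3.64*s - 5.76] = 4.86*s^2 - 8.46*s - 3.64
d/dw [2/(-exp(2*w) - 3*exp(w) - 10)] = (4*exp(w) + 6)*exp(w)/(exp(2*w) + 3*exp(w) + 10)^2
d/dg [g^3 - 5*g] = 3*g^2 - 5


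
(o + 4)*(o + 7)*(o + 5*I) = o^3 + 11*o^2 + 5*I*o^2 + 28*o + 55*I*o + 140*I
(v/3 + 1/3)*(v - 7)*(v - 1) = v^3/3 - 7*v^2/3 - v/3 + 7/3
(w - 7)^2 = w^2 - 14*w + 49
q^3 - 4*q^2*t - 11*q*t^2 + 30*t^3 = (q - 5*t)*(q - 2*t)*(q + 3*t)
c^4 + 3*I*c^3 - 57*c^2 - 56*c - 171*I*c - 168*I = (c - 8)*(c + 1)*(c + 7)*(c + 3*I)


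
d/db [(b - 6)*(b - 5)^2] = (b - 5)*(3*b - 17)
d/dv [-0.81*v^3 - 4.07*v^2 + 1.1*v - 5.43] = -2.43*v^2 - 8.14*v + 1.1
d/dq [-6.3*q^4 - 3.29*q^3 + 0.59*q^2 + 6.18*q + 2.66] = -25.2*q^3 - 9.87*q^2 + 1.18*q + 6.18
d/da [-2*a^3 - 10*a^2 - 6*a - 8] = -6*a^2 - 20*a - 6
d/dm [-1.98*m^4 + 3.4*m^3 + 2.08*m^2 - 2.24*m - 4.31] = -7.92*m^3 + 10.2*m^2 + 4.16*m - 2.24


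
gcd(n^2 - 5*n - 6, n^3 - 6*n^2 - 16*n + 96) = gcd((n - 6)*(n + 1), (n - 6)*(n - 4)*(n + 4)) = n - 6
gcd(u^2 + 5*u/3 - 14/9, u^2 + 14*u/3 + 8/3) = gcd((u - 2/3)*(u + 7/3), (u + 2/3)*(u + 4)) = 1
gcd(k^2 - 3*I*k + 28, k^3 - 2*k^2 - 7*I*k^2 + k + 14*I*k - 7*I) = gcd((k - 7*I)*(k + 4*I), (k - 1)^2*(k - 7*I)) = k - 7*I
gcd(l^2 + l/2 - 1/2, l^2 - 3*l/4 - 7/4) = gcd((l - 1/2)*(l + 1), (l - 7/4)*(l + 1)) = l + 1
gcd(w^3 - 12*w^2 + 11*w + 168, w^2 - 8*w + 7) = w - 7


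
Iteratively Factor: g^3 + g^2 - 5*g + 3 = (g - 1)*(g^2 + 2*g - 3) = (g - 1)^2*(g + 3)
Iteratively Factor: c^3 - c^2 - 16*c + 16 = (c - 1)*(c^2 - 16) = (c - 1)*(c + 4)*(c - 4)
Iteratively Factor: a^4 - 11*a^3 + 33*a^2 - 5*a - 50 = (a - 5)*(a^3 - 6*a^2 + 3*a + 10) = (a - 5)*(a - 2)*(a^2 - 4*a - 5) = (a - 5)^2*(a - 2)*(a + 1)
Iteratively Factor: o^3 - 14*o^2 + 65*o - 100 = (o - 5)*(o^2 - 9*o + 20) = (o - 5)^2*(o - 4)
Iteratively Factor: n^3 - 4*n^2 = (n - 4)*(n^2) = n*(n - 4)*(n)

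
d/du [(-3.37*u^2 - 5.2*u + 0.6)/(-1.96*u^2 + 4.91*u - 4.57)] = (-26.7387*u^2 + 33.1538*u + 20.818)/(3.8416*u^4 - 19.2472*u^3 + 42.0225*u^2 - 44.8774*u + 20.8849)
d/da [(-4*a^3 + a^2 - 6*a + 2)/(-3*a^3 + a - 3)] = (3*a^4 - 44*a^3 + 55*a^2 - 6*a + 16)/(9*a^6 - 6*a^4 + 18*a^3 + a^2 - 6*a + 9)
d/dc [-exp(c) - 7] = -exp(c)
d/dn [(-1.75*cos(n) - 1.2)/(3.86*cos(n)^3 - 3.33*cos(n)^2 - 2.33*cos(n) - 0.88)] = (-13.51*cos(n)^3 - 8.0685*cos(n)^2 + 7.992*cos(n) + 1.256)*sin(n)/(14.8996*cos(n)^6 - 25.7076*cos(n)^5 - 6.8987*cos(n)^4 + 8.7242*cos(n)^3 + 11.2897*cos(n)^2 + 4.1008*cos(n) + 0.7744)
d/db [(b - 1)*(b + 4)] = 2*b + 3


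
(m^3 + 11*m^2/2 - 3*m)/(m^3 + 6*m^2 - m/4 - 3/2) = 2*m/(2*m + 1)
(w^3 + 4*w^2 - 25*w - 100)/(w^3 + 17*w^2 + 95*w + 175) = (w^2 - w - 20)/(w^2 + 12*w + 35)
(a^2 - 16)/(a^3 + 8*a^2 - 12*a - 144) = (a + 4)/(a^2 + 12*a + 36)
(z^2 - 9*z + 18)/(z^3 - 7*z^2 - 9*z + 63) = (z - 6)/(z^2 - 4*z - 21)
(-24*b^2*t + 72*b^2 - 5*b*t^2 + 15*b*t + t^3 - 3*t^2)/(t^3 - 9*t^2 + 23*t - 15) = (-24*b^2 - 5*b*t + t^2)/(t^2 - 6*t + 5)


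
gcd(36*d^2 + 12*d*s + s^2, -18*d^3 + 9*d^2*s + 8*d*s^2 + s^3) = 6*d + s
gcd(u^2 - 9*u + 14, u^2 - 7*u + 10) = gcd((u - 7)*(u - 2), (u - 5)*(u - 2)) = u - 2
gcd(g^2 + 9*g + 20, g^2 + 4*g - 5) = g + 5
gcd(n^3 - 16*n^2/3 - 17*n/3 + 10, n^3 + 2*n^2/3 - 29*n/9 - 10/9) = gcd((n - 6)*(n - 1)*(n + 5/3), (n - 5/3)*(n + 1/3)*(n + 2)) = 1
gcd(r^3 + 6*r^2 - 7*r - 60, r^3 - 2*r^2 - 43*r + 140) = 1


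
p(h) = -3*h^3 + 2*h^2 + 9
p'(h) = -9*h^2 + 4*h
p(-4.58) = 339.17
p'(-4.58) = -207.11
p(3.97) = -147.19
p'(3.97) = -125.97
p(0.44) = 9.13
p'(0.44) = 0.02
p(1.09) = 7.49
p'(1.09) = -6.33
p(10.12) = -2895.47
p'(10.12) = -881.25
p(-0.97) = 13.62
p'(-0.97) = -12.35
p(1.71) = -0.15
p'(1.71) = -19.48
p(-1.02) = 14.26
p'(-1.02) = -13.44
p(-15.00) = 10584.00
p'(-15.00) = -2085.00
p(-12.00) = 5481.00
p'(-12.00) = -1344.00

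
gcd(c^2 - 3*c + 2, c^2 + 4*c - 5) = c - 1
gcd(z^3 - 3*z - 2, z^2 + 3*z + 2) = z + 1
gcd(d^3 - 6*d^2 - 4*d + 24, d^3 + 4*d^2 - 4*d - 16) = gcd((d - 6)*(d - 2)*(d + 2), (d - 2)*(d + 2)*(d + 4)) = d^2 - 4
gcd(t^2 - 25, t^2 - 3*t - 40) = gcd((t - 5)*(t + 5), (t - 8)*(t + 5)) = t + 5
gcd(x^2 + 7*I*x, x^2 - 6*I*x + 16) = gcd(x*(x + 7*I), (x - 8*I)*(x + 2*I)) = 1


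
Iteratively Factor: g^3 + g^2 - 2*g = (g + 2)*(g^2 - g) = (g - 1)*(g + 2)*(g)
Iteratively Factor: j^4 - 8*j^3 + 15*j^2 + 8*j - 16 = (j - 4)*(j^3 - 4*j^2 - j + 4) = (j - 4)^2*(j^2 - 1) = (j - 4)^2*(j - 1)*(j + 1)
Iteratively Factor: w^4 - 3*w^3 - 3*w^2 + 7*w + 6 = (w - 3)*(w^3 - 3*w - 2) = (w - 3)*(w + 1)*(w^2 - w - 2) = (w - 3)*(w - 2)*(w + 1)*(w + 1)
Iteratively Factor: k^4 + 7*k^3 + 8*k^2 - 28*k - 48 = (k + 2)*(k^3 + 5*k^2 - 2*k - 24) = (k - 2)*(k + 2)*(k^2 + 7*k + 12) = (k - 2)*(k + 2)*(k + 4)*(k + 3)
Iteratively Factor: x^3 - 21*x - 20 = (x + 1)*(x^2 - x - 20) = (x + 1)*(x + 4)*(x - 5)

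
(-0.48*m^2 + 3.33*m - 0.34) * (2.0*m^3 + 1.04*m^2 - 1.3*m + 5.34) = -0.96*m^5 + 6.1608*m^4 + 3.4072*m^3 - 7.2458*m^2 + 18.2242*m - 1.8156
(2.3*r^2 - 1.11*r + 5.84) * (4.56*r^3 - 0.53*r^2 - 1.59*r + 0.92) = 10.488*r^5 - 6.2806*r^4 + 23.5617*r^3 + 0.7857*r^2 - 10.3068*r + 5.3728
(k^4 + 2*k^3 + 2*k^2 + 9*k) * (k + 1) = k^5 + 3*k^4 + 4*k^3 + 11*k^2 + 9*k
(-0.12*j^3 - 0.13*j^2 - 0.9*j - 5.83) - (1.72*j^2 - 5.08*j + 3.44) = -0.12*j^3 - 1.85*j^2 + 4.18*j - 9.27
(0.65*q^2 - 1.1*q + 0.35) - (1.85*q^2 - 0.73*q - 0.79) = -1.2*q^2 - 0.37*q + 1.14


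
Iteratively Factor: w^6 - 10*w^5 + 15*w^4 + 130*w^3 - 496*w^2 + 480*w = (w + 4)*(w^5 - 14*w^4 + 71*w^3 - 154*w^2 + 120*w) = (w - 4)*(w + 4)*(w^4 - 10*w^3 + 31*w^2 - 30*w) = (w - 4)*(w - 3)*(w + 4)*(w^3 - 7*w^2 + 10*w) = (w - 4)*(w - 3)*(w - 2)*(w + 4)*(w^2 - 5*w) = (w - 5)*(w - 4)*(w - 3)*(w - 2)*(w + 4)*(w)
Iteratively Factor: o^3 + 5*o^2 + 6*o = (o)*(o^2 + 5*o + 6) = o*(o + 2)*(o + 3)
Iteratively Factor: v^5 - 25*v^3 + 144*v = (v - 4)*(v^4 + 4*v^3 - 9*v^2 - 36*v) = v*(v - 4)*(v^3 + 4*v^2 - 9*v - 36) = v*(v - 4)*(v + 4)*(v^2 - 9) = v*(v - 4)*(v + 3)*(v + 4)*(v - 3)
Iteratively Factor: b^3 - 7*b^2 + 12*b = (b - 3)*(b^2 - 4*b) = (b - 4)*(b - 3)*(b)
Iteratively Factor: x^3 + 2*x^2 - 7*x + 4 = (x + 4)*(x^2 - 2*x + 1) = (x - 1)*(x + 4)*(x - 1)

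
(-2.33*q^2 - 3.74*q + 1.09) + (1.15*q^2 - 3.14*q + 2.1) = -1.18*q^2 - 6.88*q + 3.19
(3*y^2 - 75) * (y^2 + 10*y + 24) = 3*y^4 + 30*y^3 - 3*y^2 - 750*y - 1800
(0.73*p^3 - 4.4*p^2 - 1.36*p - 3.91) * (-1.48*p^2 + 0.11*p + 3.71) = -1.0804*p^5 + 6.5923*p^4 + 4.2371*p^3 - 10.6868*p^2 - 5.4757*p - 14.5061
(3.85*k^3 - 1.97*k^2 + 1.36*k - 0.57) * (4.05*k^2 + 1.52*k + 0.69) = 15.5925*k^5 - 2.1265*k^4 + 5.1701*k^3 - 1.6006*k^2 + 0.0720000000000001*k - 0.3933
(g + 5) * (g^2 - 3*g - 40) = g^3 + 2*g^2 - 55*g - 200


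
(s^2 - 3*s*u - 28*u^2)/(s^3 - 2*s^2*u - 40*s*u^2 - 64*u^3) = (s - 7*u)/(s^2 - 6*s*u - 16*u^2)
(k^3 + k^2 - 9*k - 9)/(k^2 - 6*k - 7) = (k^2 - 9)/(k - 7)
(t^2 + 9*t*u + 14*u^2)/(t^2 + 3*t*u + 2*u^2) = (t + 7*u)/(t + u)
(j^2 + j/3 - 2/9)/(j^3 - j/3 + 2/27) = 3/(3*j - 1)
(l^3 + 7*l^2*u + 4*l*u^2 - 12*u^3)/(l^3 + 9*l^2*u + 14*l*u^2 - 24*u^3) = (l + 2*u)/(l + 4*u)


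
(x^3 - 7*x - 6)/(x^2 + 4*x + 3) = (x^2 - x - 6)/(x + 3)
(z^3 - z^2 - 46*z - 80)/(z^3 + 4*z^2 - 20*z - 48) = (z^2 - 3*z - 40)/(z^2 + 2*z - 24)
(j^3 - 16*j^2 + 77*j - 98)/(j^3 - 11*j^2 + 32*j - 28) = (j - 7)/(j - 2)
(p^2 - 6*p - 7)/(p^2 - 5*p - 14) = (p + 1)/(p + 2)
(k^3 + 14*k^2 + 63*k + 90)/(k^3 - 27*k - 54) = (k^2 + 11*k + 30)/(k^2 - 3*k - 18)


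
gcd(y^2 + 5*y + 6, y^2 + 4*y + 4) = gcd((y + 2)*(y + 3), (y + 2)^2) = y + 2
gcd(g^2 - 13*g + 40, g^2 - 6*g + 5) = g - 5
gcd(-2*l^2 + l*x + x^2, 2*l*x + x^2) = 2*l + x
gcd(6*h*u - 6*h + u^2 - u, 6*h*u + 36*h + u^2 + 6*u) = 6*h + u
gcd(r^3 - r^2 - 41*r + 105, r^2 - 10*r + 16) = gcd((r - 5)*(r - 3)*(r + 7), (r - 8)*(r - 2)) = 1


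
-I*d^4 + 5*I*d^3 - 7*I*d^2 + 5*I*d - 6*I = (d - 3)*(d - 2)*(d - I)*(-I*d + 1)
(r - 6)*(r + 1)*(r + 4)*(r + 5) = r^4 + 4*r^3 - 31*r^2 - 154*r - 120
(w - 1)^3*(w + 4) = w^4 + w^3 - 9*w^2 + 11*w - 4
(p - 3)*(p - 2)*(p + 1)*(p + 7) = p^4 + 3*p^3 - 27*p^2 + 13*p + 42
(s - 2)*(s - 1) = s^2 - 3*s + 2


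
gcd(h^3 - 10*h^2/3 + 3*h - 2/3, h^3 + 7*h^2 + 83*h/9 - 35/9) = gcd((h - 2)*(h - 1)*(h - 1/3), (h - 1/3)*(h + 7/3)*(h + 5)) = h - 1/3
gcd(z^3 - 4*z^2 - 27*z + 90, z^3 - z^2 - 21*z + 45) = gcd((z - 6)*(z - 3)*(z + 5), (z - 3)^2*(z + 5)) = z^2 + 2*z - 15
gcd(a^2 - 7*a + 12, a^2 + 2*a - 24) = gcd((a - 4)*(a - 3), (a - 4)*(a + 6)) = a - 4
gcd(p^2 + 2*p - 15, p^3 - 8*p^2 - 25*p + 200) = p + 5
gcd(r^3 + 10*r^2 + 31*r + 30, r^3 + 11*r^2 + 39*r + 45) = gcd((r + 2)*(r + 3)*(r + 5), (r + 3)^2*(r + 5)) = r^2 + 8*r + 15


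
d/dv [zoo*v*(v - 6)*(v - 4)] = zoo*(v^2 + v + 1)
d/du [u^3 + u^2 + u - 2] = 3*u^2 + 2*u + 1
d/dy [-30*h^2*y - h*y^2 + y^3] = -30*h^2 - 2*h*y + 3*y^2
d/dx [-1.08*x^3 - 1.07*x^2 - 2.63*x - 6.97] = -3.24*x^2 - 2.14*x - 2.63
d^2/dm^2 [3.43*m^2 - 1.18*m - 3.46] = 6.86000000000000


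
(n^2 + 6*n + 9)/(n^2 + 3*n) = (n + 3)/n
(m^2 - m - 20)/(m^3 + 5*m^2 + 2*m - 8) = (m - 5)/(m^2 + m - 2)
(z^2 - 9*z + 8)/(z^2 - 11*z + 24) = (z - 1)/(z - 3)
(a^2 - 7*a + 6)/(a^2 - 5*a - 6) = (a - 1)/(a + 1)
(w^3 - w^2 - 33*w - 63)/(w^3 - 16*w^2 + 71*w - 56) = (w^2 + 6*w + 9)/(w^2 - 9*w + 8)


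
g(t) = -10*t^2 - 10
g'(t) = -20*t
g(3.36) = -122.90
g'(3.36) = -67.20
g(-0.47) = -12.21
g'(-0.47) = 9.40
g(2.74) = -85.08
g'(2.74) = -54.80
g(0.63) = -13.97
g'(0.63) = -12.60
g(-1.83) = -43.49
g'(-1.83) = 36.60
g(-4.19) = -185.56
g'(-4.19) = 83.80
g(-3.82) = -155.92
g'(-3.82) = 76.40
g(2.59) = -77.08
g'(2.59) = -51.80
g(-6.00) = -370.00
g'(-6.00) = 120.00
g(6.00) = -370.00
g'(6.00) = -120.00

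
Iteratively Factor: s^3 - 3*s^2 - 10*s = (s + 2)*(s^2 - 5*s) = s*(s + 2)*(s - 5)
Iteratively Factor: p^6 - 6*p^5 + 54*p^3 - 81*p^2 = (p + 3)*(p^5 - 9*p^4 + 27*p^3 - 27*p^2) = p*(p + 3)*(p^4 - 9*p^3 + 27*p^2 - 27*p) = p*(p - 3)*(p + 3)*(p^3 - 6*p^2 + 9*p) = p*(p - 3)^2*(p + 3)*(p^2 - 3*p) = p*(p - 3)^3*(p + 3)*(p)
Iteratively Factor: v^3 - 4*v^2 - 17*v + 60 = (v + 4)*(v^2 - 8*v + 15) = (v - 3)*(v + 4)*(v - 5)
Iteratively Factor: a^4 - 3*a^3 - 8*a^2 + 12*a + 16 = (a - 2)*(a^3 - a^2 - 10*a - 8) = (a - 2)*(a + 1)*(a^2 - 2*a - 8) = (a - 4)*(a - 2)*(a + 1)*(a + 2)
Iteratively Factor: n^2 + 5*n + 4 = (n + 1)*(n + 4)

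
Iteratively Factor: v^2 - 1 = (v + 1)*(v - 1)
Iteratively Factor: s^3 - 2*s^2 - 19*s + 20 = (s - 1)*(s^2 - s - 20) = (s - 5)*(s - 1)*(s + 4)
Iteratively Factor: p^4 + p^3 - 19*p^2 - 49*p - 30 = (p + 3)*(p^3 - 2*p^2 - 13*p - 10) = (p - 5)*(p + 3)*(p^2 + 3*p + 2) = (p - 5)*(p + 1)*(p + 3)*(p + 2)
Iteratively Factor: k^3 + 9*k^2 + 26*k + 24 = (k + 2)*(k^2 + 7*k + 12) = (k + 2)*(k + 4)*(k + 3)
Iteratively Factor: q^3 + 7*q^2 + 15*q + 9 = (q + 3)*(q^2 + 4*q + 3) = (q + 3)^2*(q + 1)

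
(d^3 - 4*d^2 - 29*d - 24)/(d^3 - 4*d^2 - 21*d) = (d^2 - 7*d - 8)/(d*(d - 7))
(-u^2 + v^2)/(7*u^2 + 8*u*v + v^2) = (-u + v)/(7*u + v)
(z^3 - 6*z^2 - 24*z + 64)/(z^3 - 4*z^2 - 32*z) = (z - 2)/z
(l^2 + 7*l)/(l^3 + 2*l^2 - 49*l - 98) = l/(l^2 - 5*l - 14)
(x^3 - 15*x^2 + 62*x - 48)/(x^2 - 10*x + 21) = (x^3 - 15*x^2 + 62*x - 48)/(x^2 - 10*x + 21)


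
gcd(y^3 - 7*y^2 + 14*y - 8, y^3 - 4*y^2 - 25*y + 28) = y - 1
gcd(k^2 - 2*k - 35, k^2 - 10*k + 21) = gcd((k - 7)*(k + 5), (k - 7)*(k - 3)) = k - 7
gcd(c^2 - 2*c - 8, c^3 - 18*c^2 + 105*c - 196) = c - 4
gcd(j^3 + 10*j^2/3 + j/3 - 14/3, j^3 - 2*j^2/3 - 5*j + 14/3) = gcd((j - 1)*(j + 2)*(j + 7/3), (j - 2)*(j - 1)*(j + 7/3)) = j^2 + 4*j/3 - 7/3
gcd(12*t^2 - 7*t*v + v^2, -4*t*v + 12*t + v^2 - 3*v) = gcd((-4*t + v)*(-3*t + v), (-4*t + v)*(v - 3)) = 4*t - v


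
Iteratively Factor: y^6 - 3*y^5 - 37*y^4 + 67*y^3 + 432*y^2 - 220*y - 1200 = (y - 5)*(y^5 + 2*y^4 - 27*y^3 - 68*y^2 + 92*y + 240) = (y - 5)^2*(y^4 + 7*y^3 + 8*y^2 - 28*y - 48) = (y - 5)^2*(y + 4)*(y^3 + 3*y^2 - 4*y - 12) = (y - 5)^2*(y + 2)*(y + 4)*(y^2 + y - 6) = (y - 5)^2*(y + 2)*(y + 3)*(y + 4)*(y - 2)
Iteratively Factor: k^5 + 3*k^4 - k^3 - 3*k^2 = (k + 3)*(k^4 - k^2) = k*(k + 3)*(k^3 - k) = k*(k - 1)*(k + 3)*(k^2 + k) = k*(k - 1)*(k + 1)*(k + 3)*(k)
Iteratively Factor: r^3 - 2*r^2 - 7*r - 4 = (r + 1)*(r^2 - 3*r - 4) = (r - 4)*(r + 1)*(r + 1)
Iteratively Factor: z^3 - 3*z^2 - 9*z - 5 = (z + 1)*(z^2 - 4*z - 5) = (z + 1)^2*(z - 5)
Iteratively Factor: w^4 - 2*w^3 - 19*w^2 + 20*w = (w + 4)*(w^3 - 6*w^2 + 5*w) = (w - 1)*(w + 4)*(w^2 - 5*w) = w*(w - 1)*(w + 4)*(w - 5)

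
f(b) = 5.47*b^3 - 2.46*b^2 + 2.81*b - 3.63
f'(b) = 16.41*b^2 - 4.92*b + 2.81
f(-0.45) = -5.89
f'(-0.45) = 8.35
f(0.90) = 0.89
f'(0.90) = 11.67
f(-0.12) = -4.01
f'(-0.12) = 3.64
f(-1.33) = -24.59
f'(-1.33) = 38.38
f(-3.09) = -197.19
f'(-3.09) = 174.70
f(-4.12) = -439.51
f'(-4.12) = 301.63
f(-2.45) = -105.72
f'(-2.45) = 113.37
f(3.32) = 178.76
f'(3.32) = 167.35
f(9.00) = 3810.03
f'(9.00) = 1287.74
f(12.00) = 9128.01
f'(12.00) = 2306.81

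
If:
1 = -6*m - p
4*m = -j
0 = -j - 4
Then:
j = -4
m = 1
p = -7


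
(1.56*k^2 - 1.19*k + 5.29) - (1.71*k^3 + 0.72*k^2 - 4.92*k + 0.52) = -1.71*k^3 + 0.84*k^2 + 3.73*k + 4.77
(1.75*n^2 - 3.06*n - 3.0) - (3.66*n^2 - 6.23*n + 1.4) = -1.91*n^2 + 3.17*n - 4.4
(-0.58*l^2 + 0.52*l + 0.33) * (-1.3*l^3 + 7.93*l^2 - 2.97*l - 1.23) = 0.754*l^5 - 5.2754*l^4 + 5.4172*l^3 + 1.7859*l^2 - 1.6197*l - 0.4059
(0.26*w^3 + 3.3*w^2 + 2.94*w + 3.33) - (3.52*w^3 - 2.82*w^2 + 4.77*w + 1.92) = -3.26*w^3 + 6.12*w^2 - 1.83*w + 1.41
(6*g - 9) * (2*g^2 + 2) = 12*g^3 - 18*g^2 + 12*g - 18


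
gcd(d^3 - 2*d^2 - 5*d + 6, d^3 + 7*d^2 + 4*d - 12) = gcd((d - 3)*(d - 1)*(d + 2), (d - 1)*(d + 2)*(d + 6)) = d^2 + d - 2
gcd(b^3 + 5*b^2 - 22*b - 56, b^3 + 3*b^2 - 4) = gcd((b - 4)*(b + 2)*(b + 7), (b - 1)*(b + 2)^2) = b + 2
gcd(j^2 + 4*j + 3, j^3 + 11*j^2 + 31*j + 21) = j^2 + 4*j + 3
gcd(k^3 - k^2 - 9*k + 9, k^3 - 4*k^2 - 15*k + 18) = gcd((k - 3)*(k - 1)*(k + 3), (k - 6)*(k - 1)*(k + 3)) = k^2 + 2*k - 3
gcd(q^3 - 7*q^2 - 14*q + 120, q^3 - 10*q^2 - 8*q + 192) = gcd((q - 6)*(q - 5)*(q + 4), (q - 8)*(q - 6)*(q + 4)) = q^2 - 2*q - 24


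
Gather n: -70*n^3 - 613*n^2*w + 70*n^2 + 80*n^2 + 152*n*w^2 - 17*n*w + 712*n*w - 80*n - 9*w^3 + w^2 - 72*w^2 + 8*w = -70*n^3 + n^2*(150 - 613*w) + n*(152*w^2 + 695*w - 80) - 9*w^3 - 71*w^2 + 8*w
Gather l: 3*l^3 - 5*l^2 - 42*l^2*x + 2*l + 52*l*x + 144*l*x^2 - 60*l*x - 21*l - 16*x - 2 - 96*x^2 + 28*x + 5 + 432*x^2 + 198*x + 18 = 3*l^3 + l^2*(-42*x - 5) + l*(144*x^2 - 8*x - 19) + 336*x^2 + 210*x + 21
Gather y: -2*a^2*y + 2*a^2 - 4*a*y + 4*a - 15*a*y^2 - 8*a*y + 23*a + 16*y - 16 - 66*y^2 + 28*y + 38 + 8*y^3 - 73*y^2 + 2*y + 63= 2*a^2 + 27*a + 8*y^3 + y^2*(-15*a - 139) + y*(-2*a^2 - 12*a + 46) + 85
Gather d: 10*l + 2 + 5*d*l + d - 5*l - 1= d*(5*l + 1) + 5*l + 1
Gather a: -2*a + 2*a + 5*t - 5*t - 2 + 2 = 0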